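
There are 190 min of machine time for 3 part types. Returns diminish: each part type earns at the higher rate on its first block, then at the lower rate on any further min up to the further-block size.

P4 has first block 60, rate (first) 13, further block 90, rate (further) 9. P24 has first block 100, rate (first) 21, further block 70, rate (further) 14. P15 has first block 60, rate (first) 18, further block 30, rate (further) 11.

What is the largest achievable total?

3600

Order all 6 blocks by rate: P24/first 21 > P15/first 18 > P24/second 14 > P4/first 13 > P15/second 11 > P4/second 9.
P24/first (21): +100 → 90 left.
Fill P15 first block (60 at 18) → 30 left.
P24 second at 14: only 30 left, fill 30.
Total = 21×100 + 18×60 + 14×30 = 3600.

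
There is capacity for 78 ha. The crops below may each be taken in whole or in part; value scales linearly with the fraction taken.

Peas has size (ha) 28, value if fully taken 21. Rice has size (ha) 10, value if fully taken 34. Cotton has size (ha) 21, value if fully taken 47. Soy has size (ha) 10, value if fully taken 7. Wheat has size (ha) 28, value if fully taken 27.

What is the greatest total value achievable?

Best value per unit of size first: Rice 34/10≈3.4, Cotton 47/21≈2.24, Wheat 27/28≈0.964, Peas 21/28≈0.75, Soy 7/10≈0.7.
Rice: take in full, 10 ha for value 34 → 68 left.
Take all of Cotton (21 ha, value 47) → 47 ha left.
Take all of Wheat (28 ha, value 27) → 19 ha left.
19 ha left: a 19/28 share of Peas gives 21×19/28 = 14.25.
Total value = 122.25.

122.25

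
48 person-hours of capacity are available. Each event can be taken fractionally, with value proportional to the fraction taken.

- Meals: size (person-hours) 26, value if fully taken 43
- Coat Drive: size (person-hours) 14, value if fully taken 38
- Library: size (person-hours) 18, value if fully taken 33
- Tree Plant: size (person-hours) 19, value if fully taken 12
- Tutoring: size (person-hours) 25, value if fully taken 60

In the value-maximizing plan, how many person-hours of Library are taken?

Best value per unit of size first: Coat Drive 38/14≈2.71, Tutoring 60/25≈2.4, Library 33/18≈1.83, Meals 43/26≈1.65, Tree Plant 12/19≈0.632.
All 14 person-hours of Coat Drive fit (value 38) → 34 remain.
Tutoring: take in full, 25 person-hours for value 60 → 9 left.
9 person-hours left: a 9/18 share of Library gives 33×9/18 = 16.5.

9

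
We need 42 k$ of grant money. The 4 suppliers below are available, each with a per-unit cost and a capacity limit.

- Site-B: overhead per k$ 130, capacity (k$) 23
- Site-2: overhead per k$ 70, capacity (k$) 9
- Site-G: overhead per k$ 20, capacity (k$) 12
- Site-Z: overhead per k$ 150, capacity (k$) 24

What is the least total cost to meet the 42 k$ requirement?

3600

Cheapest first:
Site-G (20): use full 12 → 30 k$ to go.
Site-2 (70): use full 9 → 21 k$ to go.
Take 21 from Site-B at 130 to finish.
Site-Z: unused.
Cost = 12×20 + 9×70 + 21×130 = 3600.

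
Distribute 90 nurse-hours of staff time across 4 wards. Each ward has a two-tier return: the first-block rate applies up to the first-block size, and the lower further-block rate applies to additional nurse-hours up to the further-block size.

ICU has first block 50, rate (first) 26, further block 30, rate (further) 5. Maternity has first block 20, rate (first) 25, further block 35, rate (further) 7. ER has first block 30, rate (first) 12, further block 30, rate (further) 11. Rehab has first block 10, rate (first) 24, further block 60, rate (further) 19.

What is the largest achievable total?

2230

Rank every tier by rate: ICU/first 26 > Maternity/first 25 > Rehab/first 24 > Rehab/second 19 > ER/first 12 > ER/second 11 > Maternity/second 7 > ICU/second 5.
ICU/first (26): +50 ; 40 left.
Maternity/first (25): +20 ; 20 left.
Fill Rehab first block (10 at 24) ; 10 left.
Rehab/second: +10 of 60 at 19; pool empty.
Total = 26×50 + 25×20 + 24×10 + 19×10 = 2230.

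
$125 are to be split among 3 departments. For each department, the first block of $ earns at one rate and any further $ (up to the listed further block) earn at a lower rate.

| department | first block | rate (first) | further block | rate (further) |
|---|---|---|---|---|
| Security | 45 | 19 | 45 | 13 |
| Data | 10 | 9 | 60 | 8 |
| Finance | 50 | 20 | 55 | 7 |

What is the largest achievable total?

Rank every tier by rate: Finance/T1 20 > Security/T1 19 > Security/T2 13 > Data/T1 9 > Data/T2 8 > Finance/T2 7.
Finance/T1 (20): +50 — 75 left.
Fill Security T1 block (45 at 19) — 30 left.
Security/T2: +30 of 45 at 13; pool empty.
Total = 20×50 + 19×45 + 13×30 = 2245.

2245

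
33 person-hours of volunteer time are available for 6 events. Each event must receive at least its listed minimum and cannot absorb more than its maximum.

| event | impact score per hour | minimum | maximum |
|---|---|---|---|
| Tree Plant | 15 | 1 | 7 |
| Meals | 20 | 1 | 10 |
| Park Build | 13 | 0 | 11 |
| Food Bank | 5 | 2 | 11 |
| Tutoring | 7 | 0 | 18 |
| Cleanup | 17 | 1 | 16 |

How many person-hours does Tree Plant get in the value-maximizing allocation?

5

Meeting every minimum uses 1+1+0+2+0+1 = 5 person-hours, leaving 28.
Highest impact score per hour first: Meals 20 > Cleanup 17 > Tree Plant 15 > Park Build 13 > Tutoring 7 > Food Bank 5.
Meals takes 9 more to reach its cap of 10 → 19 left.
Cleanup: +15 to 16 (cap) → 4 left.
Tree Plant has room for 6 more but only 4 remain, so it gets 5.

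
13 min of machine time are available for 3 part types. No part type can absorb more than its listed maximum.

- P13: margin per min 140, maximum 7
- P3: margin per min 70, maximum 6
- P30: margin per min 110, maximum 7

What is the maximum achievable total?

Highest margin per min first: P13 140 > P30 110 > P3 70.
P13 takes 7 to reach its cap of 7 ; 6 left.
P30 has room for 7 but only 6 remain, so it gets 6.
Total = 140×7 + 110×6 = 1640.

1640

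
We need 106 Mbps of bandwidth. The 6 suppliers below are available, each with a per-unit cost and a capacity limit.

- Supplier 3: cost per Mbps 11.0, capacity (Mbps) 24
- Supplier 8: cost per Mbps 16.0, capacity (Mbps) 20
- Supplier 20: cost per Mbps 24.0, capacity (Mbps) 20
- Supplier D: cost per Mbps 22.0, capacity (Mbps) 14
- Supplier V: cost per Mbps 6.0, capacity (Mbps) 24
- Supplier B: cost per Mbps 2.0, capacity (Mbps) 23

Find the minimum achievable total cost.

Cheapest first:
Supplier B (2.0): use full 23 ; 83 Mbps to go.
Supplier V (6.0): use full 24 ; 59 Mbps to go.
Supplier 3 at 11.0: take all 24 Mbps ; 35 still needed.
Take 20 from Supplier 8 at 16.0 ; need 15 more.
Take 14 from Supplier D at 22.0 ; need 1 more.
Take 1 from Supplier 20 at 24.0 to finish.
Cost = 23×2.0 + 24×6.0 + 24×11.0 + 20×16.0 + 14×22.0 + 1×24.0 = 1106.

1106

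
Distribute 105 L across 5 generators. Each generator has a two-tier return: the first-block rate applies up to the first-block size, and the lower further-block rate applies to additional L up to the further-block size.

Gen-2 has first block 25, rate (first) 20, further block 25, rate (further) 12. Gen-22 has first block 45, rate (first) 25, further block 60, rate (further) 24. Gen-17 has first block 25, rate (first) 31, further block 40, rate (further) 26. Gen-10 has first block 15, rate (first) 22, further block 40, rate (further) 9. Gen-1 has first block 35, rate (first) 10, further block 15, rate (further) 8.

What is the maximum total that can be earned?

2815

Treat each block as its own option and order by rate: Gen-17/tier1 31 > Gen-17/tier2 26 > Gen-22/tier1 25 > Gen-22/tier2 24 > Gen-10/tier1 22 > Gen-2/tier1 20 > Gen-2/tier2 12 > Gen-1/tier1 10 > Gen-10/tier2 9 > Gen-1/tier2 8.
Gen-17/tier1 (31): +25 — 80 left.
Fill Gen-17 tier2 block (40 at 26) — 40 left.
Gen-22 tier1 at 25: only 40 left, fill 40.
Total = 31×25 + 26×40 + 25×40 = 2815.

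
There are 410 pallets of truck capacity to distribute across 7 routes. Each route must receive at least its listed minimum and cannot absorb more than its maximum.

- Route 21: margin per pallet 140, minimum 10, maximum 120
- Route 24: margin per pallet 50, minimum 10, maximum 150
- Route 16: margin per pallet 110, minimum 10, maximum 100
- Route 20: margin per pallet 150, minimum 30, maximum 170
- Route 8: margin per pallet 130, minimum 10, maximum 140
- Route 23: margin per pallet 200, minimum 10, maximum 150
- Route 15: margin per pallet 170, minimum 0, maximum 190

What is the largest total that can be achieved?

Meeting every minimum uses 10+10+10+30+10+10+0 = 80 pallets, leaving 330.
Rank by margin per pallet: Route 23 200 > Route 15 170 > Route 20 150 > Route 21 140 > Route 8 130 > Route 16 110 > Route 24 50.
Route 23 takes 140 more to reach its cap of 150 ; 190 left.
Route 15: +190 to 190 (cap) ; 0 left.
Total = 140×10 + 50×10 + 110×10 + 150×30 + 130×10 + 200×150 + 170×190 = 71100.

71100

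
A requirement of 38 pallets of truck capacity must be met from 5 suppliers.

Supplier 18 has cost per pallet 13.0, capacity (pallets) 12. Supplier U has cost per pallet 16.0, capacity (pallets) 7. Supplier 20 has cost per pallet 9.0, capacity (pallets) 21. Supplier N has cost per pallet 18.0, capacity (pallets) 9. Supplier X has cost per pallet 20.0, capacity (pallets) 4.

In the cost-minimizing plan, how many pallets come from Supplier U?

Use suppliers in increasing cost order.
Take 21 from Supplier 20 at 9.0 ; need 17 more.
Take 12 from Supplier 18 at 13.0 ; need 5 more.
Take 5 from Supplier U at 16.0 to finish.
Supplier N, Supplier X: unused.

5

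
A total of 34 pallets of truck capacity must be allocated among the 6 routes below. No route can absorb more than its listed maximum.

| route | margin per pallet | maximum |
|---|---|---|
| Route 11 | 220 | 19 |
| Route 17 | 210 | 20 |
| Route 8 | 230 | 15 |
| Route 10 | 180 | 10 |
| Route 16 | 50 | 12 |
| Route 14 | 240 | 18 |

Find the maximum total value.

Rank by margin per pallet: Route 14 240 > Route 8 230 > Route 11 220 > Route 17 210 > Route 10 180 > Route 16 50.
Give Route 14 18 to hit its cap of 18 ; 16 left.
Give Route 8 15 to hit its cap of 15 ; 1 left.
Only 1 left; Route 11 takes them to reach 1.
Total = 220×1 + 230×15 + 240×18 = 7990.

7990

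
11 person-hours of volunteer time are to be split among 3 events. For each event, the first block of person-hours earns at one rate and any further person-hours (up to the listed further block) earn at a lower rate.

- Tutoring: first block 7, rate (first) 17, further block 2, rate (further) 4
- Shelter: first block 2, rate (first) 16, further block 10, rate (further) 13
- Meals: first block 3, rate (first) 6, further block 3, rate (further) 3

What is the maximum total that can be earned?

177

Treat each block as its own option and order by rate: Tutoring/first 17 > Shelter/first 16 > Shelter/second 13 > Meals/first 6 > Tutoring/second 4 > Meals/second 3.
Fill Tutoring first block (7 at 17) — 4 left.
Shelter/first (16): +2 — 2 left.
Shelter/second: +2 of 10 at 13; pool empty.
Total = 17×7 + 16×2 + 13×2 = 177.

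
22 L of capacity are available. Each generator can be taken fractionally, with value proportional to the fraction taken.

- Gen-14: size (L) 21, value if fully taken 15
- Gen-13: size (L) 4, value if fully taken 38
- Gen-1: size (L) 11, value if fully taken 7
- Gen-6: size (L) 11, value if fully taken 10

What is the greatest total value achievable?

Rank by value-to-size ratio: Gen-13 38/4≈9.5, Gen-6 10/11≈0.909, Gen-14 15/21≈0.714, Gen-1 7/11≈0.636.
Gen-13: take in full, 4 L for value 38 → 18 left.
Take all of Gen-6 (11 L, value 10) → 7 L left.
Fill the last 7 L with part of Gen-14: 7/21 of it earns 5.
Total value = 53.

53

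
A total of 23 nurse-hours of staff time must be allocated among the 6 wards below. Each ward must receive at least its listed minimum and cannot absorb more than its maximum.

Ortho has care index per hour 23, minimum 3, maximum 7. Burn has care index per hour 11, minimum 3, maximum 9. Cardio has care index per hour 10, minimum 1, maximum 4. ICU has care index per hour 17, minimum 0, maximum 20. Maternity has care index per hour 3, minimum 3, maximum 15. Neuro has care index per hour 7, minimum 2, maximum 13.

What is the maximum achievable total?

Meeting every minimum uses 3+3+1+0+3+2 = 12 nurse-hours, leaving 11.
Highest care index per hour first: Ortho 23 > ICU 17 > Burn 11 > Cardio 10 > Neuro 7 > Maternity 3.
Ortho: +4 to 7 (cap) → 7 left.
ICU: +7 (room for 20) → 7. Pool exhausted.
Total = 23×7 + 11×3 + 10×1 + 17×7 + 3×3 + 7×2 = 346.

346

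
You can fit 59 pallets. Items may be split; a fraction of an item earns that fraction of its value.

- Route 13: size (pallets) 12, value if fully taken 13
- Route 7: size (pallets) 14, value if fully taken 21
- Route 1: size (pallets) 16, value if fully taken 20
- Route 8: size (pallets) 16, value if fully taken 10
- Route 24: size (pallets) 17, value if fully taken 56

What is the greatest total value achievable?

Best value per unit of size first: Route 24 56/17≈3.29, Route 7 21/14≈1.5, Route 1 20/16≈1.25, Route 13 13/12≈1.08, Route 8 10/16≈0.625.
Take all of Route 24 (17 pallets, value 56) ; 42 pallets left.
All 14 pallets of Route 7 fit (value 21) ; 28 remain.
Take all of Route 1 (16 pallets, value 20) ; 12 pallets left.
All 12 pallets of Route 13 fit (value 13) ; 0 remain.
Total value = 110.

110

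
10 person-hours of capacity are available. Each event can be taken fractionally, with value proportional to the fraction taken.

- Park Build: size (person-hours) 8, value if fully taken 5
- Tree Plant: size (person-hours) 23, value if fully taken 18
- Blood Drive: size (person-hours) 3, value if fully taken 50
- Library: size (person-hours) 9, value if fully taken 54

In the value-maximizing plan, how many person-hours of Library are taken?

7

Rank by value-to-size ratio: Blood Drive 50/3≈16.7, Library 54/9≈6, Tree Plant 18/23≈0.783, Park Build 5/8≈0.625.
Take all of Blood Drive (3 person-hours, value 50) — 7 person-hours left.
7 person-hours left: a 7/9 share of Library gives 54×7/9 = 42.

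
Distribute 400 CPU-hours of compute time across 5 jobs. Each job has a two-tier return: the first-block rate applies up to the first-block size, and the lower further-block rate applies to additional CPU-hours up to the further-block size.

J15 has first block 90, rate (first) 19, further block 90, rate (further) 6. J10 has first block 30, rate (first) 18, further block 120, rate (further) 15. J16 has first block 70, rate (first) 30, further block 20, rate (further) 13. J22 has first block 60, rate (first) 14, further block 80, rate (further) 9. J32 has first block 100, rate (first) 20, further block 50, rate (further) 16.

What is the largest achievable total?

8050

Rank every tier by rate: J16/tier1 30 > J32/tier1 20 > J15/tier1 19 > J10/tier1 18 > J32/tier2 16 > J10/tier2 15 > J22/tier1 14 > J16/tier2 13 > J22/tier2 9 > J15/tier2 6.
J16 tier1 at 30: fill all 70 — 330 left.
Fill J32 tier1 block (100 at 20) — 230 left.
Fill J15 tier1 block (90 at 19) — 140 left.
J10/tier1 (18): +30 — 110 left.
Fill J32 tier2 block (50 at 16) — 60 left.
60 remain; put them into J10 tier2 at 15.
Total = 30×70 + 20×100 + 19×90 + 18×30 + 16×50 + 15×60 = 8050.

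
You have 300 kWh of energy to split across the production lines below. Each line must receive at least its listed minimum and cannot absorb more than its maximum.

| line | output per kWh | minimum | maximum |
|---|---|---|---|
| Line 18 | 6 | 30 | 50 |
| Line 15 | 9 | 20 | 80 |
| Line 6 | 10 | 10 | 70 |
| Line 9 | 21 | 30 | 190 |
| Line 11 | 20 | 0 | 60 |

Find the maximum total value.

5450

Meeting every minimum uses 30+20+10+30+0 = 90 kWh, leaving 210.
Highest output per kWh first: Line 9 21 > Line 11 20 > Line 6 10 > Line 15 9 > Line 18 6.
Line 9 takes 160 more to reach its cap of 190 — 50 left.
Line 11: +50 (room for 60) → 50. Pool exhausted.
Total = 6×30 + 9×20 + 10×10 + 21×190 + 20×50 = 5450.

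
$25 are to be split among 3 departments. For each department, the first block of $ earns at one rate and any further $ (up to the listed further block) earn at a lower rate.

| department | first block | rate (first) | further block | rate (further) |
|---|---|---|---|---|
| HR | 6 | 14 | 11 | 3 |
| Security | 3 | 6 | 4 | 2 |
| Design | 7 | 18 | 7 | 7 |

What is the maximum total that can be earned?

283

Treat each block as its own option and order by rate: Design/T1 18 > HR/T1 14 > Design/T2 7 > Security/T1 6 > HR/T2 3 > Security/T2 2.
Design/T1 (18): +7 — 18 left.
HR T1 at 14: fill all 6 — 12 left.
Design/T2 (7): +7 — 5 left.
Security T1 at 6: fill all 3 — 2 left.
2 remain; put them into HR T2 at 3.
Total = 18×7 + 14×6 + 7×7 + 6×3 + 3×2 = 283.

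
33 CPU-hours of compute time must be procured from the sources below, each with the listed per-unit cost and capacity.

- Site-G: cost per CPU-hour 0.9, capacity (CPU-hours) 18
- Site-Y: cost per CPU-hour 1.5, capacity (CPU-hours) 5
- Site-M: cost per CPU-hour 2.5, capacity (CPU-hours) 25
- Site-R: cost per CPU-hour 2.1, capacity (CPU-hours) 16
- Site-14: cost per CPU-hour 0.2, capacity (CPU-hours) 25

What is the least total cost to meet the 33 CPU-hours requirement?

Cheapest first:
Take 25 from Site-14 at 0.2 → need 8 more.
Site-G at 0.9: take 8 of its 18 → requirement met.
Site-Y, Site-R, Site-M: unused.
Cost = 25×0.2 + 8×0.9 = 12.2.

12.2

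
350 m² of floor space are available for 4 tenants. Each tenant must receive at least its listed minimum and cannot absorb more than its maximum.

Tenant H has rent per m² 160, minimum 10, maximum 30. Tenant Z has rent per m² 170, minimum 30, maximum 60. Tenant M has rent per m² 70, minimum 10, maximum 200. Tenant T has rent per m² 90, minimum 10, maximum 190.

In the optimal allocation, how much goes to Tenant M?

Meeting every minimum uses 10+30+10+10 = 60 m², leaving 290.
Highest rent per m² first: Tenant Z 170 > Tenant H 160 > Tenant T 90 > Tenant M 70.
Tenant Z: +30 to 60 (cap) — 260 left.
Tenant H: +20 to 30 (cap) — 240 left.
Give Tenant T 180 more to hit its cap of 190 — 60 left.
Only 60 left; Tenant M takes them to reach 70.

70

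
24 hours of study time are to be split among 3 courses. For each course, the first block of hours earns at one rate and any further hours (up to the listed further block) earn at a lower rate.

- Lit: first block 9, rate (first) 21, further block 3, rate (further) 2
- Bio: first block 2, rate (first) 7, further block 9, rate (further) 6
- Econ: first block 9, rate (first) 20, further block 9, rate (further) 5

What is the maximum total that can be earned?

Rank every tier by rate: Lit/first 21 > Econ/first 20 > Bio/first 7 > Bio/second 6 > Econ/second 5 > Lit/second 2.
Fill Lit first block (9 at 21) → 15 left.
Fill Econ first block (9 at 20) → 6 left.
Bio/first (7): +2 → 4 left.
4 remain; put them into Bio second at 6.
Total = 21×9 + 20×9 + 7×2 + 6×4 = 407.

407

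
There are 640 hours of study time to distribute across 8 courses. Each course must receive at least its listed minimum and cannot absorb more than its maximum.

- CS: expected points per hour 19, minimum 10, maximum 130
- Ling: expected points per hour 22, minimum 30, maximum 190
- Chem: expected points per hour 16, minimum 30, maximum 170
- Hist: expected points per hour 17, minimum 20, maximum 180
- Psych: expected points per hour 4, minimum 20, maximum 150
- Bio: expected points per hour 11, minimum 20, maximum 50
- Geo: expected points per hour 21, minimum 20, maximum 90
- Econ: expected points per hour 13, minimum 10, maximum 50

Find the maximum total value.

12000

Meeting every minimum uses 10+30+30+20+20+20+20+10 = 160 hours, leaving 480.
Highest expected points per hour first: Ling 22 > Geo 21 > CS 19 > Hist 17 > Chem 16 > Econ 13 > Bio 11 > Psych 4.
Ling takes 160 more to reach its cap of 190 ; 320 left.
Geo takes 70 more to reach its cap of 90 ; 250 left.
CS: +120 to 130 (cap) ; 130 left.
Only 130 left; Hist takes them to reach 150.
Total = 19×130 + 22×190 + 16×30 + 17×150 + 4×20 + 11×20 + 21×90 + 13×10 = 12000.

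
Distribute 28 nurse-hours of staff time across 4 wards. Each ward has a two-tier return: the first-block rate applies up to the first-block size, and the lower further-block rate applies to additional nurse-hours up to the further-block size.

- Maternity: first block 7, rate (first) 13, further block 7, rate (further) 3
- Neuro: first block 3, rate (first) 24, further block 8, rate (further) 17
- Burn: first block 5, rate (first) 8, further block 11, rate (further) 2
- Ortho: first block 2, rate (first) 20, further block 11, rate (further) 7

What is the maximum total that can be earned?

400

Order all 8 blocks by rate: Neuro/tier1 24 > Ortho/tier1 20 > Neuro/tier2 17 > Maternity/tier1 13 > Burn/tier1 8 > Ortho/tier2 7 > Maternity/tier2 3 > Burn/tier2 2.
Neuro tier1 at 24: fill all 3 → 25 left.
Ortho/tier1 (20): +2 → 23 left.
Neuro/tier2 (17): +8 → 15 left.
Maternity tier1 at 13: fill all 7 → 8 left.
Fill Burn tier1 block (5 at 8) → 3 left.
Ortho tier2 at 7: only 3 left, fill 3.
Total = 24×3 + 20×2 + 17×8 + 13×7 + 8×5 + 7×3 = 400.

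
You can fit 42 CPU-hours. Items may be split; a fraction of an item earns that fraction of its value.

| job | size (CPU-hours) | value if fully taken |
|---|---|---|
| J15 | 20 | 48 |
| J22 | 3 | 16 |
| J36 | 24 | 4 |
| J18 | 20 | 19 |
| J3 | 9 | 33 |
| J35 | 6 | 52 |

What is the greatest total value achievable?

152.8

Best value per unit of size first: J35 52/6≈8.67, J22 16/3≈5.33, J3 33/9≈3.67, J15 48/20≈2.4, J18 19/20≈0.95, J36 4/24≈0.167.
All 6 CPU-hours of J35 fit (value 52) ; 36 remain.
J22: take in full, 3 CPU-hours for value 16 ; 33 left.
J3: take in full, 9 CPU-hours for value 33 ; 24 left.
J15: take in full, 20 CPU-hours for value 48 ; 4 left.
4 CPU-hours left: a 4/20 share of J18 gives 19×4/20 = 3.8.
Total value = 152.8.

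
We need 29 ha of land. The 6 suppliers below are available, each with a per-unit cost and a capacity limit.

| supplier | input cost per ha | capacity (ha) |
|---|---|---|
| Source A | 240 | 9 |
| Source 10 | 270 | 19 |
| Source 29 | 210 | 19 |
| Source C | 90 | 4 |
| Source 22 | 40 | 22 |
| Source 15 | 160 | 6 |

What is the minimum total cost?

1720

Fill from the cheapest supplier first.
Take 22 from Source 22 at 40 → need 7 more.
Source C (90): use full 4 → 3 ha to go.
Source 15 at 160: take 3 of its 6 → requirement met.
Source 29, Source A, Source 10: unused.
Cost = 22×40 + 4×90 + 3×160 = 1720.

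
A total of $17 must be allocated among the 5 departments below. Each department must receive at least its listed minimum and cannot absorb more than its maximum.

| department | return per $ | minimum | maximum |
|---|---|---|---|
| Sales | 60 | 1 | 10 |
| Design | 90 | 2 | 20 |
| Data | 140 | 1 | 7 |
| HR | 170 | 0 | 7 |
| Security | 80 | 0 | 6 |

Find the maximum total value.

Meeting every minimum uses 1+2+1+0+0 = 4 $, leaving 13.
Order the departments by return per $: HR 170 > Data 140 > Design 90 > Security 80 > Sales 60.
HR: +7 to 7 (cap) → 6 left.
Data: +6 to 7 (cap) → 0 left.
Total = 60×1 + 90×2 + 140×7 + 170×7 = 2410.

2410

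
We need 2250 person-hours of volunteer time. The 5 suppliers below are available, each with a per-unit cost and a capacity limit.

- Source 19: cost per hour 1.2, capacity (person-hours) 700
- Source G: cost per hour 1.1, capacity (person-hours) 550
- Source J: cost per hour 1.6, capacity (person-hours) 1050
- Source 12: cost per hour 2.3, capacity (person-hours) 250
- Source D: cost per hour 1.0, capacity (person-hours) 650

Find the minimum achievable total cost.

Cheapest first:
Source D (1.0): use full 650 ; 1600 person-hours to go.
Take 550 from Source G at 1.1 ; need 1050 more.
Take 700 from Source 19 at 1.2 ; need 350 more.
Source J (1.6): take the remaining 350 ; done.
Source 12: unused.
Cost = 650×1.0 + 550×1.1 + 700×1.2 + 350×1.6 = 2655.

2655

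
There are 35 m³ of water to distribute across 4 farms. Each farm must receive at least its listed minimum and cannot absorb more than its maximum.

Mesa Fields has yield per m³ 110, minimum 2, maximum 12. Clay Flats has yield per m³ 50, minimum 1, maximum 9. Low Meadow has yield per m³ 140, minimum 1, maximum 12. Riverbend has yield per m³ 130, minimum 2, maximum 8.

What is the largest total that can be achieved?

4190

Meeting every minimum uses 2+1+1+2 = 6 m³, leaving 29.
Highest yield per m³ first: Low Meadow 140 > Riverbend 130 > Mesa Fields 110 > Clay Flats 50.
Low Meadow: +11 to 12 (cap) ; 18 left.
Riverbend takes 6 more to reach its cap of 8 ; 12 left.
Mesa Fields takes 10 more to reach its cap of 12 ; 2 left.
Clay Flats has room for 8 more but only 2 remain, so it gets 3.
Total = 110×12 + 50×3 + 140×12 + 130×8 = 4190.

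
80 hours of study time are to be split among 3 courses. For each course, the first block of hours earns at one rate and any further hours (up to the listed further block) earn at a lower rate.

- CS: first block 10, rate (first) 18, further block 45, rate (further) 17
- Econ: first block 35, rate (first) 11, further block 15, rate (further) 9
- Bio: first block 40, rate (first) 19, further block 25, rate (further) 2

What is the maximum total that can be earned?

Rank every tier by rate: Bio/T1 19 > CS/T1 18 > CS/T2 17 > Econ/T1 11 > Econ/T2 9 > Bio/T2 2.
Bio T1 at 19: fill all 40 ; 40 left.
Fill CS T1 block (10 at 18) ; 30 left.
CS/T2: +30 of 45 at 17; pool empty.
Total = 19×40 + 18×10 + 17×30 = 1450.

1450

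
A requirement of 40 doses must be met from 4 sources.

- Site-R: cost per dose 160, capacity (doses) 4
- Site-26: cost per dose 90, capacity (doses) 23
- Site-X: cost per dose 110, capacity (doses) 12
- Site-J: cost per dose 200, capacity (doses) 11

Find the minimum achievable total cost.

Fill from the cheapest source first.
Site-26 (90): use full 23 → 17 doses to go.
Site-X at 110: take all 12 doses → 5 still needed.
Site-R (160): use full 4 → 1 doses to go.
Site-J at 200: take 1 of its 11 → requirement met.
Cost = 23×90 + 12×110 + 4×160 + 1×200 = 4230.

4230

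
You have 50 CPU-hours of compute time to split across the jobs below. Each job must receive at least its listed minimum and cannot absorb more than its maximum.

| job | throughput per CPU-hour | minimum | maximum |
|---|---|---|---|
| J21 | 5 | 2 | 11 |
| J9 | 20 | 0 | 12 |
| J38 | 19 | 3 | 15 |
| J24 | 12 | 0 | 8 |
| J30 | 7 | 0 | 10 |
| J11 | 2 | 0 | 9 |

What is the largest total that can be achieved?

716

Meeting every minimum uses 2+0+3+0+0+0 = 5 CPU-hours, leaving 45.
Rank by throughput per CPU-hour: J9 20 > J38 19 > J24 12 > J30 7 > J21 5 > J11 2.
J9 takes 12 more to reach its cap of 12 ; 33 left.
J38 takes 12 more to reach its cap of 15 ; 21 left.
Give J24 8 more to hit its cap of 8 ; 13 left.
J30: +10 to 10 (cap) ; 3 left.
Only 3 left; J21 takes them to reach 5.
Total = 5×5 + 20×12 + 19×15 + 12×8 + 7×10 = 716.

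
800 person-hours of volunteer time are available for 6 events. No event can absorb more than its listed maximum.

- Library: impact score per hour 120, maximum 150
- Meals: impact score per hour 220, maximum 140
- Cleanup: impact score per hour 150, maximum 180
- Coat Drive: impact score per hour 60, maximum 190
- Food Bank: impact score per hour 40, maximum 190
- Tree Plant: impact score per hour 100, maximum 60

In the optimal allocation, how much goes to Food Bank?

80

Rank by impact score per hour: Meals 220 > Cleanup 150 > Library 120 > Tree Plant 100 > Coat Drive 60 > Food Bank 40.
Meals takes 140 to reach its cap of 140 ; 660 left.
Cleanup takes 180 to reach its cap of 180 ; 480 left.
Give Library 150 to hit its cap of 150 ; 330 left.
Give Tree Plant 60 to hit its cap of 60 ; 270 left.
Give Coat Drive 190 to hit its cap of 190 ; 80 left.
Food Bank: +80 (room for 190) → 80. Pool exhausted.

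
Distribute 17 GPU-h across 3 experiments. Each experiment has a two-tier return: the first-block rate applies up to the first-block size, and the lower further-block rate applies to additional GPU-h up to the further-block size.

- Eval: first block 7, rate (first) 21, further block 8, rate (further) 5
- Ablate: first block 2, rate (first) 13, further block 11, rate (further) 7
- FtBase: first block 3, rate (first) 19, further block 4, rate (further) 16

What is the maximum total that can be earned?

Rank every tier by rate: Eval/T1 21 > FtBase/T1 19 > FtBase/T2 16 > Ablate/T1 13 > Ablate/T2 7 > Eval/T2 5.
Eval/T1 (21): +7 ; 10 left.
Fill FtBase T1 block (3 at 19) ; 7 left.
FtBase/T2 (16): +4 ; 3 left.
Ablate/T1 (13): +2 ; 1 left.
Ablate/T2: +1 of 11 at 7; pool empty.
Total = 21×7 + 19×3 + 16×4 + 13×2 + 7×1 = 301.

301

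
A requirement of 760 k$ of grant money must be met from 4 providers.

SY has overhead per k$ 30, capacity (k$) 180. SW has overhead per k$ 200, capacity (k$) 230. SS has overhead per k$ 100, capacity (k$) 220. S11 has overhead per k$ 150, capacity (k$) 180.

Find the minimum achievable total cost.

Fill from the cheapest provider first.
SY at 30: take all 180 k$ → 580 still needed.
SS at 100: take all 220 k$ → 360 still needed.
S11 (150): use full 180 → 180 k$ to go.
Take 180 from SW at 200 to finish.
Cost = 180×30 + 220×100 + 180×150 + 180×200 = 90400.

90400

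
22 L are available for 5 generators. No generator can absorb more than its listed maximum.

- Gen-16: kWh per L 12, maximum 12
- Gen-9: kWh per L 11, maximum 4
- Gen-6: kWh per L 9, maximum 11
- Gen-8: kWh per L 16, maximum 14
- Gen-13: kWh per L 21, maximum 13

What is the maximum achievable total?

417

Highest kWh per L first: Gen-13 21 > Gen-8 16 > Gen-16 12 > Gen-9 11 > Gen-6 9.
Gen-13 takes 13 to reach its cap of 13 — 9 left.
Gen-8: +9 (room for 14) → 9. Pool exhausted.
Total = 16×9 + 21×13 = 417.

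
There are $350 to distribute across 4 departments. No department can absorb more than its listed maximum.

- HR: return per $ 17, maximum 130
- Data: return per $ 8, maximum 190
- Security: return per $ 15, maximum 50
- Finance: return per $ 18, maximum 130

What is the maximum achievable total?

Order the departments by return per $: Finance 18 > HR 17 > Security 15 > Data 8.
Give Finance 130 to hit its cap of 130 → 220 left.
Give HR 130 to hit its cap of 130 → 90 left.
Security takes 50 to reach its cap of 50 → 40 left.
Data has room for 190 but only 40 remain, so it gets 40.
Total = 17×130 + 8×40 + 15×50 + 18×130 = 5620.

5620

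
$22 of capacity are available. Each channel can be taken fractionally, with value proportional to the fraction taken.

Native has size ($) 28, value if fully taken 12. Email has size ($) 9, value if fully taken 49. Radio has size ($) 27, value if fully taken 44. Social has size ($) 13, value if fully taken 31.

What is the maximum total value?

80

Sort by value density: Email 49/9≈5.44, Social 31/13≈2.38, Radio 44/27≈1.63, Native 12/28≈0.429.
Email: take in full, 9 $ for value 49 ; 13 left.
All 13 $ of Social fit (value 31) ; 0 remain.
Total value = 80.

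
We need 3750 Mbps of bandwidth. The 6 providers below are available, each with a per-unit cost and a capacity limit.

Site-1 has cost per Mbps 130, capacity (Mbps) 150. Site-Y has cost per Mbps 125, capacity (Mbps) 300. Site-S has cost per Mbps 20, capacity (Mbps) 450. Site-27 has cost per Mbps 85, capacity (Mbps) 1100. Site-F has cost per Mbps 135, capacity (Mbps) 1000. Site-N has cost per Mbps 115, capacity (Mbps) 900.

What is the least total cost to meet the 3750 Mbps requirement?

Fill from the cheapest provider first.
Site-S at 20: take all 450 Mbps → 3300 still needed.
Take 1100 from Site-27 at 85 → need 2200 more.
Site-N at 115: take all 900 Mbps → 1300 still needed.
Site-Y (125): use full 300 → 1000 Mbps to go.
Site-1 (130): use full 150 → 850 Mbps to go.
Site-F (135): take the remaining 850 → done.
Cost = 450×20 + 1100×85 + 900×115 + 300×125 + 150×130 + 850×135 = 377750.

377750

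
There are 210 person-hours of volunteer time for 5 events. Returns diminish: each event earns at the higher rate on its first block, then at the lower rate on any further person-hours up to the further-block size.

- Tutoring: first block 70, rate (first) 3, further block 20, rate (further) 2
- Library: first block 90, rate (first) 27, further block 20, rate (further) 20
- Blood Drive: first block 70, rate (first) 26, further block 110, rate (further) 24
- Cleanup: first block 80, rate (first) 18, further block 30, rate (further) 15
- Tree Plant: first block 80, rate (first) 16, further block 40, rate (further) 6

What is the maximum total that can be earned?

5450

Treat each block as its own option and order by rate: Library/tier1 27 > Blood Drive/tier1 26 > Blood Drive/tier2 24 > Library/tier2 20 > Cleanup/tier1 18 > Tree Plant/tier1 16 > Cleanup/tier2 15 > Tree Plant/tier2 6 > Tutoring/tier1 3 > Tutoring/tier2 2.
Library/tier1 (27): +90 ; 120 left.
Blood Drive/tier1 (26): +70 ; 50 left.
Blood Drive tier2 at 24: only 50 left, fill 50.
Total = 27×90 + 26×70 + 24×50 = 5450.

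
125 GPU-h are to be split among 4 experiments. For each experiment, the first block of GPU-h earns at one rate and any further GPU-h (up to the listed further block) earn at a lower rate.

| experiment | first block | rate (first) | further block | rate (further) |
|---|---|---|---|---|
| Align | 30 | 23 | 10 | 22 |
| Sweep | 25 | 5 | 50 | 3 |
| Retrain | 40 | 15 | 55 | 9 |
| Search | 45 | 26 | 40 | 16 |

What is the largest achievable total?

2720

Order all 8 blocks by rate: Search/T1 26 > Align/T1 23 > Align/T2 22 > Search/T2 16 > Retrain/T1 15 > Retrain/T2 9 > Sweep/T1 5 > Sweep/T2 3.
Search/T1 (26): +45 → 80 left.
Align/T1 (23): +30 → 50 left.
Align T2 at 22: fill all 10 → 40 left.
Search/T2 (16): +40 → 0 left.
Total = 26×45 + 23×30 + 22×10 + 16×40 = 2720.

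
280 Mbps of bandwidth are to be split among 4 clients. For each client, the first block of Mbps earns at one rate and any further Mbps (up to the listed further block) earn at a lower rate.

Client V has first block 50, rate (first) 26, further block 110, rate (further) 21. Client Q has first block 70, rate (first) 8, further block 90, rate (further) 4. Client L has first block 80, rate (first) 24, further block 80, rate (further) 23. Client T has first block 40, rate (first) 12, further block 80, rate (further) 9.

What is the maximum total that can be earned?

6530

Treat each block as its own option and order by rate: Client V/T1 26 > Client L/T1 24 > Client L/T2 23 > Client V/T2 21 > Client T/T1 12 > Client T/T2 9 > Client Q/T1 8 > Client Q/T2 4.
Client V/T1 (26): +50 ; 230 left.
Client L T1 at 24: fill all 80 ; 150 left.
Fill Client L T2 block (80 at 23) ; 70 left.
Client V/T2: +70 of 110 at 21; pool empty.
Total = 26×50 + 24×80 + 23×80 + 21×70 = 6530.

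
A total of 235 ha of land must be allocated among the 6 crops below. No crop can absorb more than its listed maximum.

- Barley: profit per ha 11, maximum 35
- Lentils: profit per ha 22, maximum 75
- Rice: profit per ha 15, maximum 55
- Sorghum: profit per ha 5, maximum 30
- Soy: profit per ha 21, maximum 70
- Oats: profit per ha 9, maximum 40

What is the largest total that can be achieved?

4330

Rank by profit per ha: Lentils 22 > Soy 21 > Rice 15 > Barley 11 > Oats 9 > Sorghum 5.
Lentils takes 75 to reach its cap of 75 ; 160 left.
Soy: +70 to 70 (cap) ; 90 left.
Rice takes 55 to reach its cap of 55 ; 35 left.
Give Barley 35 to hit its cap of 35 ; 0 left.
Total = 11×35 + 22×75 + 15×55 + 21×70 = 4330.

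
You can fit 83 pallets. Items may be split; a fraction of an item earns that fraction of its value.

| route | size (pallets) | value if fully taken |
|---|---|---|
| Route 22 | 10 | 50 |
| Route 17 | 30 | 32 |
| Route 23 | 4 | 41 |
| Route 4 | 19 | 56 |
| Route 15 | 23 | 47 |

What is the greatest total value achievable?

Sort by value density: Route 23 41/4≈10.2, Route 22 50/10≈5, Route 4 56/19≈2.95, Route 15 47/23≈2.04, Route 17 32/30≈1.07.
Route 23: take in full, 4 pallets for value 41 ; 79 left.
Take all of Route 22 (10 pallets, value 50) ; 69 pallets left.
All 19 pallets of Route 4 fit (value 56) ; 50 remain.
Route 15: take in full, 23 pallets for value 47 ; 27 left.
Only 27 pallets remain; take 27/30 of Route 17 for value 32×27/30 = 28.8.
Total value = 222.8.

222.8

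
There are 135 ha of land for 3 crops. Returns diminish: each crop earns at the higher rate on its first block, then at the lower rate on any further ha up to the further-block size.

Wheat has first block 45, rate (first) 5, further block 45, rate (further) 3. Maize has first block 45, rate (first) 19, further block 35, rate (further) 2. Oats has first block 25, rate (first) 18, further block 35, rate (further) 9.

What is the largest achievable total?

Order all 6 blocks by rate: Maize/T1 19 > Oats/T1 18 > Oats/T2 9 > Wheat/T1 5 > Wheat/T2 3 > Maize/T2 2.
Fill Maize T1 block (45 at 19) → 90 left.
Oats/T1 (18): +25 → 65 left.
Oats T2 at 9: fill all 35 → 30 left.
Wheat T1 at 5: only 30 left, fill 30.
Total = 19×45 + 18×25 + 9×35 + 5×30 = 1770.

1770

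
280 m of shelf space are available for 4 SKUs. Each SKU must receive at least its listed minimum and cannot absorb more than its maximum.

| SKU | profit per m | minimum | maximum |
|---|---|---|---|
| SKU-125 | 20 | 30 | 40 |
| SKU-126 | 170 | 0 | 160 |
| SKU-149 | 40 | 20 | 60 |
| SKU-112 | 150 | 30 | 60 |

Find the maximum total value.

38000

Meeting every minimum uses 30+0+20+30 = 80 m, leaving 200.
Highest profit per m first: SKU-126 170 > SKU-112 150 > SKU-149 40 > SKU-125 20.
SKU-126 takes 160 more to reach its cap of 160 — 40 left.
Give SKU-112 30 more to hit its cap of 60 — 10 left.
SKU-149: +10 (room for 40) → 30. Pool exhausted.
Total = 20×30 + 170×160 + 40×30 + 150×60 = 38000.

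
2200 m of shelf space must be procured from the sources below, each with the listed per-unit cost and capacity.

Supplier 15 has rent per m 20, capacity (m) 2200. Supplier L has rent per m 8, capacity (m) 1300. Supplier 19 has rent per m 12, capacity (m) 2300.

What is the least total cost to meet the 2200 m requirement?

21200

Cheapest first:
Supplier L (8): use full 1300 ; 900 m to go.
Supplier 19 at 12: take 900 of its 2300 ; requirement met.
Supplier 15: unused.
Cost = 1300×8 + 900×12 = 21200.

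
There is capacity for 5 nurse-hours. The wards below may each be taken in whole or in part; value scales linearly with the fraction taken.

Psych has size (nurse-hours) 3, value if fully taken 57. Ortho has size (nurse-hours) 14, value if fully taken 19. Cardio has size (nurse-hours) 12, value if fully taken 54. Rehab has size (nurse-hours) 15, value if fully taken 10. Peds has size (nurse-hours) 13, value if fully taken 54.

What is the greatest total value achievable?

Sort by value density: Psych 57/3≈19, Cardio 54/12≈4.5, Peds 54/13≈4.15, Ortho 19/14≈1.36, Rehab 10/15≈0.667.
Psych: take in full, 3 nurse-hours for value 57 → 2 left.
Fill the last 2 nurse-hours with part of Cardio: 2/12 of it earns 9.
Total value = 66.

66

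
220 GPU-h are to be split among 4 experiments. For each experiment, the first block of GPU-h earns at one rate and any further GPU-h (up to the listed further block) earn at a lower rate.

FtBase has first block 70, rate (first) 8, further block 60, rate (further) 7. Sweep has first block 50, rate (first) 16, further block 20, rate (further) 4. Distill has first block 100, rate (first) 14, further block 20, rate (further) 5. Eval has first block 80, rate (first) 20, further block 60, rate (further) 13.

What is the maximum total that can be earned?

3660

Order all 8 blocks by rate: Eval/first 20 > Sweep/first 16 > Distill/first 14 > Eval/second 13 > FtBase/first 8 > FtBase/second 7 > Distill/second 5 > Sweep/second 4.
Eval first at 20: fill all 80 ; 140 left.
Sweep/first (16): +50 ; 90 left.
Distill first at 14: only 90 left, fill 90.
Total = 20×80 + 16×50 + 14×90 = 3660.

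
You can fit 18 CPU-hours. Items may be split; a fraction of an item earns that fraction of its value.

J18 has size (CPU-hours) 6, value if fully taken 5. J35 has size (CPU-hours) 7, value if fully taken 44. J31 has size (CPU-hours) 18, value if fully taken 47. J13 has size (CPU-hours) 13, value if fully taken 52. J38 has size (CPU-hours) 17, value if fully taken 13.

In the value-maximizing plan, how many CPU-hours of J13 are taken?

Rank by value-to-size ratio: J35 44/7≈6.29, J13 52/13≈4, J31 47/18≈2.61, J18 5/6≈0.833, J38 13/17≈0.765.
J35: take in full, 7 CPU-hours for value 44 ; 11 left.
11 CPU-hours left: a 11/13 share of J13 gives 52×11/13 = 44.

11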